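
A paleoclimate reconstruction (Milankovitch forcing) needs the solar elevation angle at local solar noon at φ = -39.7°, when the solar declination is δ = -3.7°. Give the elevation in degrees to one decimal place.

54.0°

At local noon the hour angle is zero, so the zenith angle equals |φ − δ| = |-39.7° − (-3.700°)| = 36.000°.
Elevation = 90° − 36.000° = 54.0°.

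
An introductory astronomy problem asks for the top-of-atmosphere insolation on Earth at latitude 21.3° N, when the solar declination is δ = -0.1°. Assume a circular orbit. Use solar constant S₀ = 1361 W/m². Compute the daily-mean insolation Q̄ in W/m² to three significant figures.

cos H₀ = −tan(+21.3°) tan(-0.100°) = 0.0007, H₀ = 1.5701 rad.
Bracket: H₀ sin φ sin δ + cos φ cos δ sin H₀ = 1.5701×0.36325×-0.00175 + 0.93169×1.00000×1.00000 = -0.000998 + 0.931690 = 0.930692.
Q̄ = (S₀/π) × [bracket] = (1361/π) × 0.930692 = 403.2 W/m².

Q̄ ≈ 403 W/m²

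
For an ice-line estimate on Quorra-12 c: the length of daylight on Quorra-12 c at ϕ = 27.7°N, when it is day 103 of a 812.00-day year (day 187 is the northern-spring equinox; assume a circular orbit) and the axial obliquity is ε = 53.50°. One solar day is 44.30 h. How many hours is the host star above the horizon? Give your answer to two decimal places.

17.97 h

Solar longitude: L_s = 360° × (103 − 187)/812.00 = -37.241°, i.e. -37.241° + 360° = 322.759°.
sin δ = sin 53.50° × sin 322.759° = -0.48647, so δ = -29.109°.
cos h₀ = −tan ϕ · tan δ = −tan(+27.7°) × tan(-29.109°) = 0.2923, so h₀ = 1.2741 rad = 73.00°.
Daylight = 2h₀/(2π) × 44.30 h = (1.2741/π) × 44.30 = 17.97 h.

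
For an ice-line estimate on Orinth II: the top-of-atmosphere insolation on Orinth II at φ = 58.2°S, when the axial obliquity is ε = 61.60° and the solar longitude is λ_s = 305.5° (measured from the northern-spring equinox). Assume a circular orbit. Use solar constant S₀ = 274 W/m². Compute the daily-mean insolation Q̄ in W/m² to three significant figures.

Q̄ ≈ 167 W/m²

Solar declination: sin δ = sin ε · sin λ_s = sin 61.60° × sin 305.5° = -0.71614, so δ = -45.736°.
cos H₀ = −tan(-58.2°) tan(-45.736°) = -1.6548 ≤ −1 ⇒ polar day, H₀ = π.
Bracket: H₀ sin φ sin δ + cos φ cos δ sin H₀ = 3.1416×-0.84989×-0.71614 + 0.52696×0.69796×0.00000 = 1.912104 + 0.000000 = 1.912104.
Q̄ = (S₀/π) × [bracket] = (274/π) × 1.912104 = 166.8 W/m².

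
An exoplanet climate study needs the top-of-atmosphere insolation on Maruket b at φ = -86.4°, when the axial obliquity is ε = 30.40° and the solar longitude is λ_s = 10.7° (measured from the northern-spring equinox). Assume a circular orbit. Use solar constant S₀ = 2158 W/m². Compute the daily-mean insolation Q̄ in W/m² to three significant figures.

Q̄ ≈ 0.00 W/m²

Solar declination: sin δ = sin ε · sin λ_s = sin 30.40° × sin 10.7° = 0.09395, so δ = +5.391°.
cos H₀ = −tan(-86.4°) tan(+5.391°) = 1.5000 ≥ 1 ⇒ polar night, H₀ = 0 and Q̄ = 0.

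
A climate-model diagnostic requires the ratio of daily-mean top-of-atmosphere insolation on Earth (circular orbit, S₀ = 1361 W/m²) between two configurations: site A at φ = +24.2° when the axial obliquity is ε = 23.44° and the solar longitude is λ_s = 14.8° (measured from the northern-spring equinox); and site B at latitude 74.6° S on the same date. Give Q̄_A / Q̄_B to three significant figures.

Q̄_A / Q̄_B ≈ 7.57

— Configuration A (φ=+24.2°):
Solar declination: sin δ = sin ε · sin λ_s = sin 23.44° × sin 14.8° = 0.10161, so δ = +5.832°.
cos H₀ = −tan(+24.2°) tan(+5.832°) = -0.0459, H₀ = 1.6167 rad.
Bracket: H₀ sin φ sin δ + cos φ cos δ sin H₀ = 1.6167×0.40992×0.10161 + 0.91212×0.99482×0.99895 = 0.067339 + 0.906442 = 0.973781.
Q̄ = (S₀/π) × [bracket] = (1361/π) × 0.973781 = 421.86 W/m².
— Configuration B (φ=-74.6°):
cos H₀ = −tan(-74.6°) tan(+5.832°) = 0.3708, H₀ = 1.1909 rad.
Bracket: H₀ sin φ sin δ + cos φ cos δ sin H₀ = 1.1909×-0.96410×0.10161 + 0.26556×0.99482×0.92870 = -0.116663 + 0.245348 = 0.128685.
Q̄ = (S₀/π) × [bracket] = (1361/π) × 0.128685 = 55.749 W/m².
Ratio Q̄_A / Q̄_B = 421.86 / 55.749 = 7.567.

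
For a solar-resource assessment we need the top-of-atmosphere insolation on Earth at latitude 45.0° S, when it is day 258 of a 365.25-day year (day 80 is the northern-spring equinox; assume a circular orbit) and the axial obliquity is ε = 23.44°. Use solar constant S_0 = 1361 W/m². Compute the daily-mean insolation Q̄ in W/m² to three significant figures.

Q̄ ≈ 291 W/m²

Solar longitude: L_s = 360° × (258 − 80)/365.25 = 175.441°.
sin δ = sin 23.44° × sin 175.441° = 0.03162, so δ = +1.812°.
cos h₀ = −tan(-45.0°) tan(+1.812°) = 0.0316, h₀ = 1.5392 rad.
Bracket: h₀ sin ϕ sin δ + cos ϕ cos δ sin h₀ = 1.5392×-0.70711×0.03162 + 0.70711×0.99950×0.99950 = -0.034415 + 0.706403 = 0.671988.
Q̄ = (S_0/π) × [bracket] = (1361/π) × 0.671988 = 291.1 W/m².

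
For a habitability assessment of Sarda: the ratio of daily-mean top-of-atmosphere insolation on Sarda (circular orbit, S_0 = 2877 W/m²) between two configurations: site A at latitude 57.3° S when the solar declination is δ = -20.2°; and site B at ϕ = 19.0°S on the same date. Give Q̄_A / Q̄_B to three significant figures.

Q̄_A / Q̄_B ≈ 0.980

— Configuration A (ϕ=-57.3°):
cos h₀ = −tan(-57.3°) tan(-20.200°) = -0.5731, h₀ = 2.1811 rad.
Bracket: h₀ sin ϕ sin δ + cos ϕ cos δ sin h₀ = 2.1811×-0.84151×-0.34530 + 0.54024×0.93849×0.81948 = 0.633770 + 0.415484 = 1.049254.
Q̄ = (S_0/π) × [bracket] = (2877/π) × 1.049254 = 960.88 W/m².
— Configuration B (ϕ=-19.0°):
cos h₀ = −tan(-19.0°) tan(-20.200°) = -0.1267, h₀ = 1.6978 rad.
Bracket: h₀ sin ϕ sin δ + cos ϕ cos δ sin h₀ = 1.6978×-0.32557×-0.34530 + 0.94552×0.93849×0.99194 = 0.190866 + 0.880209 = 1.071075.
Q̄ = (S_0/π) × [bracket] = (2877/π) × 1.071075 = 980.87 W/m².
Ratio Q̄_A / Q̄_B = 960.88 / 980.87 = 0.9796.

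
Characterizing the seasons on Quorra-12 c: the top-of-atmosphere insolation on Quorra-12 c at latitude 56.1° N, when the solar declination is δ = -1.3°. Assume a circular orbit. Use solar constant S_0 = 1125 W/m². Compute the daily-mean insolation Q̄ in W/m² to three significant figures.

cos h₀ = −tan(+56.1°) tan(-1.300°) = 0.0338, h₀ = 1.5370 rad.
Bracket: h₀ sin ϕ sin δ + cos ϕ cos δ sin h₀ = 1.5370×0.83001×-0.02269 + 0.55775×0.99974×0.99943 = -0.028946 + 0.557287 = 0.528341.
Q̄ = (S_0/π) × [bracket] = (1125/π) × 0.528341 = 189.2 W/m².

Q̄ ≈ 189 W/m²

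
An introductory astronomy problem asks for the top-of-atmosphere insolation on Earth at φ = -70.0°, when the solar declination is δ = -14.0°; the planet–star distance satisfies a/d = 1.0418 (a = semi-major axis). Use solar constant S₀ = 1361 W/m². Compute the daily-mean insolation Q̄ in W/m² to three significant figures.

Q̄ ≈ 362 W/m²

cos H₀ = −tan(-70.0°) tan(-14.000°) = -0.6850, H₀ = 2.3254 rad.
Bracket: H₀ sin φ sin δ + cos φ cos δ sin H₀ = 2.3254×-0.93969×-0.24192 + 0.34202×0.97030×0.72852 = 0.528633 + 0.241768 = 0.770401.
Inverse-square distance factor (a/d)² = 1.0418² = 1.085347.
Q̄ = (S₀/π) × 1.085347 × [bracket] = (1361/π) × 1.085347 × 0.770401 = 362.2 W/m².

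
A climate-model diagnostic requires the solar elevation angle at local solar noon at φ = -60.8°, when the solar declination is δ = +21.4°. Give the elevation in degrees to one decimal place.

At local noon the hour angle is zero, so the zenith angle equals |φ − δ| = |-60.8° − (+21.400°)| = 82.200°.
Elevation = 90° − 82.200° = 7.8°.

7.8°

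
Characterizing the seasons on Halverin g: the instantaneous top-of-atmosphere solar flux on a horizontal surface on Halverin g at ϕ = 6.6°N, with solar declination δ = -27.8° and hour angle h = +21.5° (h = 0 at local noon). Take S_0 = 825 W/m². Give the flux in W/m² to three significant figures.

630 W/m²

cos θ_z = sin ϕ sin δ + cos ϕ cos δ cos h = -0.053605 + 0.817575 = 0.763970.
Flux = S_0 · cos θ_z = 825 × 0.763970 = 630.3 W/m².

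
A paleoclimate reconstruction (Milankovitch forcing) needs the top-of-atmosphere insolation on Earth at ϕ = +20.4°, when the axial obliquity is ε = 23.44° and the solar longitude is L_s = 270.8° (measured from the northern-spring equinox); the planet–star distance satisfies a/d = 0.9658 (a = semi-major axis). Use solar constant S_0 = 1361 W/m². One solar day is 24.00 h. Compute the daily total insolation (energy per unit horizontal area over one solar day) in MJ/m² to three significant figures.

22.8 MJ/m²

Solar declination: sin δ = sin ε · sin L_s = sin 23.44° × sin 270.8° = -0.39775, so δ = -23.438°.
cos h₀ = −tan(+20.4°) tan(-23.438°) = 0.1612, h₀ = 1.4089 rad.
Bracket: h₀ sin ϕ sin δ + cos ϕ cos δ sin h₀ = 1.4089×0.34857×-0.39775 + 0.93728×0.91749×0.98692 = -0.195335 + 0.848697 = 0.653362.
Inverse-square distance factor (a/d)² = 0.9658² = 0.932770.
Q̄ = (S_0/π) × 0.932770 × [bracket] = (1361/π) × 0.932770 × 0.653362 = 264.02 W/m².
Daily total = Q̄ × 24.00 h × 3600 s/h = 264.02 × 24.00 × 3600 / 10⁶ = 22.81 MJ/m².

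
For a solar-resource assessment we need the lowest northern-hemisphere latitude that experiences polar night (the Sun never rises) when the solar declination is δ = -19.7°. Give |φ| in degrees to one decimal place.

|φ| = 70.3°

Polar night requires cos H₀ = −tan φ tan δ ≥ 1, i.e. tan φ tan δ ≤ −1.
The boundary is |tan φ| · |tan δ| = 1, so |φ| = 90° − |δ| = 90° − 19.7° = 70.3° in the northern hemisphere.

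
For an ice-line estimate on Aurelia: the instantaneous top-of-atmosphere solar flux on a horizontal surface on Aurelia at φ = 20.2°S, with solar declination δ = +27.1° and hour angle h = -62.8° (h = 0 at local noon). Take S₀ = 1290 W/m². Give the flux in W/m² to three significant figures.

cos θ_z = sin φ sin δ + cos φ cos δ cos h = -0.157299 + 0.381886 = 0.224587.
Flux = S₀ · cos θ_z = 1290 × 0.224587 = 289.7 W/m².

290 W/m²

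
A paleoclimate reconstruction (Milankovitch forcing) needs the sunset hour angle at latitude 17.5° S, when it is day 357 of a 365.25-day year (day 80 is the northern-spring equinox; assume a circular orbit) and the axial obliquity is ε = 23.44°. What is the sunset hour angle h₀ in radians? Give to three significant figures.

Solar longitude: L_s = 360° × (357 − 80)/365.25 = 273.018°.
sin δ = sin 23.44° × sin 273.018° = -0.39724, so δ = -23.406°.
cos h₀ = −tan ϕ · tan δ = −tan(-17.5°) × tan(-23.406°) = -0.1365, so h₀ = 1.7077 rad = 97.84°.

h₀ = 1.71 rad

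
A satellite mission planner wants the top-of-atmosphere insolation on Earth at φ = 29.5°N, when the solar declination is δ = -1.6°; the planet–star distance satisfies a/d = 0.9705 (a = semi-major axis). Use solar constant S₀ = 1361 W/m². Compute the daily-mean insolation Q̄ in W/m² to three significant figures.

cos H₀ = −tan(+29.5°) tan(-1.600°) = 0.0158, H₀ = 1.5550 rad.
Bracket: H₀ sin φ sin δ + cos φ cos δ sin H₀ = 1.5550×0.49242×-0.02792 + 0.87036×0.99961×0.99988 = -0.021379 + 0.869916 = 0.848537.
Inverse-square distance factor (a/d)² = 0.9705² = 0.941870.
Q̄ = (S₀/π) × 0.941870 × [bracket] = (1361/π) × 0.941870 × 0.848537 = 346.2 W/m².

Q̄ ≈ 346 W/m²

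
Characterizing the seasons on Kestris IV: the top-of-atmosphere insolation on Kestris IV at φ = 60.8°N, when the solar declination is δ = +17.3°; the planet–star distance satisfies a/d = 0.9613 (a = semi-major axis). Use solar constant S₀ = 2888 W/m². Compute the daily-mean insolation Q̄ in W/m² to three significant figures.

cos H₀ = −tan(+60.8°) tan(+17.300°) = -0.5573, H₀ = 2.1619 rad.
Bracket: H₀ sin φ sin δ + cos φ cos δ sin H₀ = 2.1619×0.87292×0.29737 + 0.48786×0.95476×0.83031 = 0.561186 + 0.386749 = 0.947935.
Inverse-square distance factor (a/d)² = 0.9613² = 0.924098.
Q̄ = (S₀/π) × 0.924098 × [bracket] = (2888/π) × 0.924098 × 0.947935 = 805.3 W/m².

Q̄ ≈ 805 W/m²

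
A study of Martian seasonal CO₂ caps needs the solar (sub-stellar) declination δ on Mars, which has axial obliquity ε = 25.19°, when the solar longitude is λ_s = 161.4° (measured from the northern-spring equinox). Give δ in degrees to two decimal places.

sin δ = sin ε · sin λ_s = sin 25.19° × sin 161.4° = 0.135756.
δ = arcsin(0.135756) = +7.80°.

δ = +7.80°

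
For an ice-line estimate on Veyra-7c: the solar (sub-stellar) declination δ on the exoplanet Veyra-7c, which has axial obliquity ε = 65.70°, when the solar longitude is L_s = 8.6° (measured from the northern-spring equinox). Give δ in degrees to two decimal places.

sin δ = sin ε · sin L_s = sin 65.70° × sin 8.6° = 0.136287.
δ = arcsin(0.136287) = +7.83°.

δ = +7.83°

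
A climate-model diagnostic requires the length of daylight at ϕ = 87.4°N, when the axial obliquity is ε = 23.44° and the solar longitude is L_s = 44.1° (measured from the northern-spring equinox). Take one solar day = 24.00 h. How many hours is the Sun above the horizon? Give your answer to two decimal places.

24.00 h

Solar declination: sin δ = sin ε · sin L_s = sin 23.44° × sin 44.1° = 0.27683, so δ = +16.071°.
Sunrise equation: cos h₀ = −tan ϕ · tan δ = -6.3441 ≤ −1, so the Sun never sets (polar day) and h₀ = π.
Daylight = 2h₀/(2π) × 24.00 h = (3.1416/π) × 24.00 = 24.00 h.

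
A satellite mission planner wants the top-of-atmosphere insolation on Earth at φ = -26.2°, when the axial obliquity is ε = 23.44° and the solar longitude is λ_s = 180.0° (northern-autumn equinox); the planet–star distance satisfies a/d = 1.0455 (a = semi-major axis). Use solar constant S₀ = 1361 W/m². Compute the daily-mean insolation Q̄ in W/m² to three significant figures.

Q̄ ≈ 425 W/m²

Solar declination: sin δ = sin ε · sin λ_s = sin 23.44° × sin 180.0° = 0.00000, so δ = +0.000°.
cos H₀ = −tan(-26.2°) tan(+0.000°) = 0.0000, H₀ = 1.5708 rad.
Bracket: H₀ sin φ sin δ + cos φ cos δ sin H₀ = 1.5708×-0.44151×0.00000 + 0.89726×1.00000×1.00000 = -0.000000 + 0.897260 = 0.897260.
Inverse-square distance factor (a/d)² = 1.0455² = 1.093070.
Q̄ = (S₀/π) × 1.093070 × [bracket] = (1361/π) × 1.093070 × 0.897260 = 424.9 W/m².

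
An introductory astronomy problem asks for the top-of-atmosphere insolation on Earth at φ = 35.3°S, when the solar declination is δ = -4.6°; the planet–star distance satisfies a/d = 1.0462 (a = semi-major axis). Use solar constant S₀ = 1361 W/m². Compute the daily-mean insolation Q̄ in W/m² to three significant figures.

cos H₀ = −tan(-35.3°) tan(-4.600°) = -0.0570, H₀ = 1.6278 rad.
Bracket: H₀ sin φ sin δ + cos φ cos δ sin H₀ = 1.6278×-0.57786×-0.08020 + 0.81614×0.99678×0.99838 = 0.075439 + 0.812194 = 0.887633.
Inverse-square distance factor (a/d)² = 1.0462² = 1.094534.
Q̄ = (S₀/π) × 1.094534 × [bracket] = (1361/π) × 1.094534 × 0.887633 = 420.9 W/m².

Q̄ ≈ 421 W/m²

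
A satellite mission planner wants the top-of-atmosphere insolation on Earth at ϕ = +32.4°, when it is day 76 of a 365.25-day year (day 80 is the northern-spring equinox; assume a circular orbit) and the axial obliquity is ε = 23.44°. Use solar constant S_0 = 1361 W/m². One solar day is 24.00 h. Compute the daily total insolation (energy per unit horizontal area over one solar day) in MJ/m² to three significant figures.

Solar longitude: L_s = 360° × (76 − 80)/365.25 = -3.943°, i.e. -3.943° + 360° = 356.057°.
sin δ = sin 23.44° × sin 356.057° = -0.02735, so δ = -1.567°.
cos h₀ = −tan(+32.4°) tan(-1.567°) = 0.0174, h₀ = 1.5534 rad.
Bracket: h₀ sin ϕ sin δ + cos ϕ cos δ sin h₀ = 1.5534×0.53583×-0.02735 + 0.84433×0.99963×0.99985 = -0.022765 + 0.843891 = 0.821126.
Q̄ = (S_0/π) × [bracket] = (1361/π) × 0.821126 = 355.73 W/m².
Daily total = Q̄ × 24.00 h × 3600 s/h = 355.73 × 24.00 × 3600 / 10⁶ = 30.74 MJ/m².

30.7 MJ/m²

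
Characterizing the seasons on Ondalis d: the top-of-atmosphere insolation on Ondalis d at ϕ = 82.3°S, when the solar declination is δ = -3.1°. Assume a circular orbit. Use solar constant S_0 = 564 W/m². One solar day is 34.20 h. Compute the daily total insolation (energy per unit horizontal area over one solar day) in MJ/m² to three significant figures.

cos h₀ = −tan(-82.3°) tan(-3.100°) = -0.4006, h₀ = 1.9829 rad.
Bracket: h₀ sin ϕ sin δ + cos ϕ cos δ sin h₀ = 1.9829×-0.99098×-0.05408 + 0.13399×0.99854×0.91627 = 0.106268 + 0.122592 = 0.228860.
Q̄ = (S_0/π) × [bracket] = (564/π) × 0.228860 = 41.086 W/m².
Daily total = Q̄ × 34.20 h × 3600 s/h = 41.086 × 34.20 × 3600 / 10⁶ = 5.059 MJ/m².

5.06 MJ/m²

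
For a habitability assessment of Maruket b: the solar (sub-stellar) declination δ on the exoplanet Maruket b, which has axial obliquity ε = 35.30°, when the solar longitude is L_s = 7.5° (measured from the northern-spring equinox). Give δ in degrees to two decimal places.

sin δ = sin ε · sin L_s = sin 35.30° × sin 7.5° = 0.075426.
δ = arcsin(0.075426) = +4.33°.

δ = +4.33°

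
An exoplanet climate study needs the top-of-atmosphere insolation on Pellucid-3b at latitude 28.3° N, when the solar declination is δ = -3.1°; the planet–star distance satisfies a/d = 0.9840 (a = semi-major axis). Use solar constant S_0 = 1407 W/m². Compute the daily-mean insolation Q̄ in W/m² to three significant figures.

cos h₀ = −tan(+28.3°) tan(-3.100°) = 0.0292, h₀ = 1.5416 rad.
Bracket: h₀ sin ϕ sin δ + cos ϕ cos δ sin h₀ = 1.5416×0.47409×-0.05408 + 0.88048×0.99854×0.99957 = -0.039525 + 0.878816 = 0.839291.
Inverse-square distance factor (a/d)² = 0.9840² = 0.968256.
Q̄ = (S_0/π) × 0.968256 × [bracket] = (1407/π) × 0.968256 × 0.839291 = 364.0 W/m².

Q̄ ≈ 364 W/m²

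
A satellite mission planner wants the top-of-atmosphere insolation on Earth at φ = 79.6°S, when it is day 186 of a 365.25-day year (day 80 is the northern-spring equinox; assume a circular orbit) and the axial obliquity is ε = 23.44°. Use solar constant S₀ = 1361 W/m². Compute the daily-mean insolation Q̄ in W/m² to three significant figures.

Q̄ ≈ 0.00 W/m²

Solar longitude: λ_s = 360° × (186 − 80)/365.25 = 104.476°.
sin δ = sin 23.44° × sin 104.476° = 0.38516, so δ = +22.654°.
cos H₀ = −tan(-79.6°) tan(+22.654°) = 2.2740 ≥ 1 ⇒ polar night, H₀ = 0 and Q̄ = 0.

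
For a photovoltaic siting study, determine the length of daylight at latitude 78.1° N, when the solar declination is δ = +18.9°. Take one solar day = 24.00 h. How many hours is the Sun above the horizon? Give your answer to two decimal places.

24.00 h

Sunrise equation: cos h₀ = −tan ϕ · tan δ = -1.6247 ≤ −1, so the Sun never sets (polar day) and h₀ = π.
Daylight = 2h₀/(2π) × 24.00 h = (3.1416/π) × 24.00 = 24.00 h.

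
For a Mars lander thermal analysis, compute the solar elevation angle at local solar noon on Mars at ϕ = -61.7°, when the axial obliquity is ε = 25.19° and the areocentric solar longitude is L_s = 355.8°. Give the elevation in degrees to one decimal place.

sin δ = sin 25.19° × sin 355.8° = -0.03117, so δ = -1.786°.
At local noon the hour angle is zero, so the zenith angle equals |ϕ − δ| = |-61.7° − (-1.786°)| = 59.914°.
Elevation = 90° − 59.914° = 30.1°.

30.1°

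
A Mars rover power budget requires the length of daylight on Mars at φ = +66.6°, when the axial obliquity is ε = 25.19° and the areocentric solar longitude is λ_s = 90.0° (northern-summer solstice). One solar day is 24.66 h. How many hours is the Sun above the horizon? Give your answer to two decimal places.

sin δ = sin 25.19° × sin 90.0° = 0.42562, so δ = +25.190°.
Sunrise equation: cos H₀ = −tan φ · tan δ = -1.0869 ≤ −1, so the Sun never sets (polar day) and H₀ = π.
Daylight = 2H₀/(2π) × 24.66 h = (3.1416/π) × 24.66 = 24.66 h.

24.66 h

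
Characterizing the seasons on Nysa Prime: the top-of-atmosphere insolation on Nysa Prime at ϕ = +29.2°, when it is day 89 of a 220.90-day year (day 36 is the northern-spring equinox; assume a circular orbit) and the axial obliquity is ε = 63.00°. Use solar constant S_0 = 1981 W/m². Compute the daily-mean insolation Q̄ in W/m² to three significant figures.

Solar longitude: L_s = 360° × (89 − 36)/220.90 = 86.374°.
sin δ = sin 63.00° × sin 86.374° = 0.88922, so δ = +62.776°.
cos h₀ = −tan(+29.2°) tan(+62.776°) = -1.0863 ≤ −1 ⇒ polar day, h₀ = π.
Bracket: h₀ sin ϕ sin δ + cos ϕ cos δ sin h₀ = 3.1416×0.48786×0.88922 + 0.87292×0.45747×0.00000 = 1.362873 + 0.000000 = 1.362873.
Q̄ = (S_0/π) × [bracket] = (1981/π) × 1.362873 = 859.4 W/m².

Q̄ ≈ 859 W/m²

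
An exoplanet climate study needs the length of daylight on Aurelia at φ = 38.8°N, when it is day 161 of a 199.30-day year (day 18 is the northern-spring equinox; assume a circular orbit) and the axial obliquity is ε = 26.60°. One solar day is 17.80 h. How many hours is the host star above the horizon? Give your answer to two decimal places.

6.62 h

Solar longitude: λ_s = 360° × (161 − 18)/199.30 = 258.304°.
sin δ = sin 26.60° × sin 258.304° = -0.43846, so δ = -26.006°.
cos H₀ = −tan φ · tan δ = −tan(+38.8°) × tan(-26.006°) = 0.3922, so H₀ = 1.1677 rad = 66.91°.
Daylight = 2H₀/(2π) × 17.80 h = (1.1677/π) × 17.80 = 6.62 h.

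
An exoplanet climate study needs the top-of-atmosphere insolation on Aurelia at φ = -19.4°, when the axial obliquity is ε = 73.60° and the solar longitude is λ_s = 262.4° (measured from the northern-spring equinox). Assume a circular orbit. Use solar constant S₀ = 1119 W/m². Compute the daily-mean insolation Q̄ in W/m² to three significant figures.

Solar declination: sin δ = sin ε · sin λ_s = sin 73.60° × sin 262.4° = -0.95089, so δ = -71.969°.
cos H₀ = −tan(-19.4°) tan(-71.969°) = -1.0818 ≤ −1 ⇒ polar day, H₀ = π.
Bracket: H₀ sin φ sin δ + cos φ cos δ sin H₀ = 3.1416×-0.33216×-0.95089 + 0.94322×0.30954×0.00000 = 0.992267 + 0.000000 = 0.992267.
Q̄ = (S₀/π) × [bracket] = (1119/π) × 0.992267 = 353.4 W/m².

Q̄ ≈ 353 W/m²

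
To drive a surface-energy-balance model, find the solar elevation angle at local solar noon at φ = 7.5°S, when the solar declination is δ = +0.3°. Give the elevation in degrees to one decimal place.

At local noon the hour angle is zero, so the zenith angle equals |φ − δ| = |-7.5° − (+0.300°)| = 7.800°.
Elevation = 90° − 7.800° = 82.2°.

82.2°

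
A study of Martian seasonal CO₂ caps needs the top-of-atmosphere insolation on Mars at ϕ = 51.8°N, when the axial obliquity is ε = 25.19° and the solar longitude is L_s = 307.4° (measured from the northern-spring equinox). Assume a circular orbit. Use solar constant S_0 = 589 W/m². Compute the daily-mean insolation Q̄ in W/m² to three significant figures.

Q̄ ≈ 42.4 W/m²

Solar declination: sin δ = sin ε · sin L_s = sin 25.19° × sin 307.4° = -0.33812, so δ = -19.762°.
cos h₀ = −tan(+51.8°) tan(-19.762°) = 0.4566, h₀ = 1.0967 rad.
Bracket: h₀ sin ϕ sin δ + cos ϕ cos δ sin h₀ = 1.0967×0.78586×-0.33812 + 0.61841×0.94110×0.88969 = -0.291410 + 0.517787 = 0.226377.
Q̄ = (S_0/π) × [bracket] = (589/π) × 0.226377 = 42.44 W/m².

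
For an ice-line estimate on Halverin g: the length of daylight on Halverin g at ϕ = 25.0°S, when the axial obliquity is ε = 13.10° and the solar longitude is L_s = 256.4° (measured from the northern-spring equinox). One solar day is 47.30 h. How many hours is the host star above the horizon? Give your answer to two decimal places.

25.24 h

Solar declination: sin δ = sin ε · sin L_s = sin 13.10° × sin 256.4° = -0.22030, so δ = -12.726°.
cos h₀ = −tan ϕ · tan δ = −tan(-25.0°) × tan(-12.726°) = -0.1053, so h₀ = 1.6763 rad = 96.05°.
Daylight = 2h₀/(2π) × 47.30 h = (1.6763/π) × 47.30 = 25.24 h.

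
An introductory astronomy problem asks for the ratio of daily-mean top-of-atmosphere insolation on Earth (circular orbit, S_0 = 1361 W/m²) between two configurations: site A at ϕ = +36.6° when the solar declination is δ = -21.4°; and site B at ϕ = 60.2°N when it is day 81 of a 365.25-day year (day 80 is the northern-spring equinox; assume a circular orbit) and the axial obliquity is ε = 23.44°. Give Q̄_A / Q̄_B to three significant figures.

— Configuration A (ϕ=+36.6°):
cos h₀ = −tan(+36.6°) tan(-21.400°) = 0.2910, h₀ = 1.2755 rad.
Bracket: h₀ sin ϕ sin δ + cos ϕ cos δ sin h₀ = 1.2755×0.59622×-0.36488 + 0.80282×0.93106×0.95671 = -0.277483 + 0.715115 = 0.437632.
Q̄ = (S_0/π) × [bracket] = (1361/π) × 0.437632 = 189.59 W/m².
— Configuration B (ϕ=+60.2°):
Solar longitude: L_s = 360° × (81 − 80)/365.25 = 0.986°.
sin δ = sin 23.44° × sin 0.986° = 0.00684, so δ = +0.392°.
cos h₀ = −tan(+60.2°) tan(+0.392°) = -0.0119, h₀ = 1.5827 rad.
Bracket: h₀ sin ϕ sin δ + cos ϕ cos δ sin h₀ = 1.5827×0.86777×0.00684 + 0.49697×0.99998×0.99993 = 0.009394 + 0.496925 = 0.506319.
Q̄ = (S_0/π) × [bracket] = (1361/π) × 0.506319 = 219.35 W/m².
Ratio Q̄_A / Q̄_B = 189.59 / 219.35 = 0.8643.

Q̄_A / Q̄_B ≈ 0.864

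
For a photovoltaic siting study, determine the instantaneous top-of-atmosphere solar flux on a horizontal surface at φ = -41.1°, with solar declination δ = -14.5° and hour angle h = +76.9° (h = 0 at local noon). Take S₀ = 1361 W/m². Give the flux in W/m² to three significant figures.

449 W/m²

cos θ_z = sin φ sin δ + cos φ cos δ cos h = 0.164594 + 0.165356 = 0.329950.
Flux = S₀ · cos θ_z = 1361 × 0.329950 = 449.1 W/m².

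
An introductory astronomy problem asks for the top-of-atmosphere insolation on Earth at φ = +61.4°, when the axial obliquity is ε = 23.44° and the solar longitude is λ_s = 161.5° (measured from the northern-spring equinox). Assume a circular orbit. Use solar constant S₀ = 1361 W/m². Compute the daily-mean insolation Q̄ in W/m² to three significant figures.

Q̄ ≈ 287 W/m²

Solar declination: sin δ = sin ε · sin λ_s = sin 23.44° × sin 161.5° = 0.12622, so δ = +7.251°.
cos H₀ = −tan(+61.4°) tan(+7.251°) = -0.2334, H₀ = 1.8063 rad.
Bracket: H₀ sin φ sin δ + cos φ cos δ sin H₀ = 1.8063×0.87798×0.12622 + 0.47869×0.99200×0.97239 = 0.200172 + 0.461750 = 0.661922.
Q̄ = (S₀/π) × [bracket] = (1361/π) × 0.661922 = 286.8 W/m².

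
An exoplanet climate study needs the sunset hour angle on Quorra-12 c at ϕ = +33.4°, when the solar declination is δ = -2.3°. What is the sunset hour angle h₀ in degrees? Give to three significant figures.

h₀ = 88.5°

cos h₀ = −tan ϕ · tan δ = −tan(+33.4°) × tan(-2.300°) = 0.0265, so h₀ = 1.5443 rad = 88.48°.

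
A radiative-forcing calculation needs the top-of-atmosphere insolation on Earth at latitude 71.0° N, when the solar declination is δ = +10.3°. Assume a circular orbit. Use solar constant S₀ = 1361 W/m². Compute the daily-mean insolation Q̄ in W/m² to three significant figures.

Q̄ ≈ 274 W/m²

cos H₀ = −tan(+71.0°) tan(+10.300°) = -0.5278, H₀ = 2.1268 rad.
Bracket: H₀ sin φ sin δ + cos φ cos δ sin H₀ = 2.1268×0.94552×0.17880 + 0.32557×0.98389×0.84938 = 0.359555 + 0.272078 = 0.631633.
Q̄ = (S₀/π) × [bracket] = (1361/π) × 0.631633 = 273.6 W/m².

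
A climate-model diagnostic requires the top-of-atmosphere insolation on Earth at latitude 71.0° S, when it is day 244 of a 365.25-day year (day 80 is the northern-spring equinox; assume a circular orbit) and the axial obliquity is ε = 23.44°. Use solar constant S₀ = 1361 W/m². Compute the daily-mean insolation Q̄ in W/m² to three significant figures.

Solar longitude: λ_s = 360° × (244 − 80)/365.25 = 161.643°.
sin δ = sin 23.44° × sin 161.643° = 0.12528, so δ = +7.197°.
cos H₀ = −tan(-71.0°) tan(+7.197°) = 0.3667, H₀ = 1.1953 rad.
Bracket: H₀ sin φ sin δ + cos φ cos δ sin H₀ = 1.1953×-0.94552×0.12528 + 0.32557×0.99212×0.93033 = -0.141589 + 0.300501 = 0.158912.
Q̄ = (S₀/π) × [bracket] = (1361/π) × 0.158912 = 68.84 W/m².

Q̄ ≈ 68.8 W/m²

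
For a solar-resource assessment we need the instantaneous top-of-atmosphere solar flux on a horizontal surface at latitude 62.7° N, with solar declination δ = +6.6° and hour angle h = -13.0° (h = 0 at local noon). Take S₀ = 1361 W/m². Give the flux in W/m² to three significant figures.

743 W/m²

cos θ_z = sin φ sin δ + cos φ cos δ cos h = 0.102135 + 0.443933 = 0.546068.
Flux = S₀ · cos θ_z = 1361 × 0.546068 = 743.2 W/m².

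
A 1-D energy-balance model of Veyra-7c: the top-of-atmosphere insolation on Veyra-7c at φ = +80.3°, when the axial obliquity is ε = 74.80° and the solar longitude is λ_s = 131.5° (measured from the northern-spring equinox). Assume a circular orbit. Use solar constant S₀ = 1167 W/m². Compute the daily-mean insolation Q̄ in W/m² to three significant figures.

Q̄ ≈ 831 W/m²

Solar declination: sin δ = sin ε · sin λ_s = sin 74.80° × sin 131.5° = 0.72275, so δ = +46.282°.
cos H₀ = −tan(+80.3°) tan(+46.282°) = -6.1182 ≤ −1 ⇒ polar day, H₀ = π.
Bracket: H₀ sin φ sin δ + cos φ cos δ sin H₀ = 3.1416×0.98570×0.72275 + 0.16849×0.69110×0.00000 = 2.238122 + 0.000000 = 2.238122.
Q̄ = (S₀/π) × [bracket] = (1167/π) × 2.238122 = 831.4 W/m².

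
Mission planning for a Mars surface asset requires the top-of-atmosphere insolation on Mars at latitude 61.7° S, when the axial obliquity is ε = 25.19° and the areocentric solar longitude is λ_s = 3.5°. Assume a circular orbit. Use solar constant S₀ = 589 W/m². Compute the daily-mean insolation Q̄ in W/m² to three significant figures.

Q̄ ≈ 82.2 W/m²

sin δ = sin 25.19° × sin 3.5° = 0.02598, so δ = +1.489°.
cos H₀ = −tan(-61.7°) tan(+1.489°) = 0.0483, H₀ = 1.5225 rad.
Bracket: H₀ sin φ sin δ + cos φ cos δ sin H₀ = 1.5225×-0.88048×0.02598 + 0.47409×0.99966×0.99883 = -0.034827 + 0.473374 = 0.438547.
Q̄ = (S₀/π) × [bracket] = (589/π) × 0.438547 = 82.22 W/m².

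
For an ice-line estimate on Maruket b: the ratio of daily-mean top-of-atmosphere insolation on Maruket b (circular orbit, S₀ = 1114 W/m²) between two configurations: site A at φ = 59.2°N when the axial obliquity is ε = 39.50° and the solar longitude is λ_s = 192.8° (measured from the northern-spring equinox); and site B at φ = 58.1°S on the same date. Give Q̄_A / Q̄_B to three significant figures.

Q̄_A / Q̄_B ≈ 0.457

— Configuration A (φ=+59.2°):
Solar declination: sin δ = sin ε · sin λ_s = sin 39.50° × sin 192.8° = -0.14092, so δ = -8.101°.
cos H₀ = −tan(+59.2°) tan(-8.101°) = 0.2388, H₀ = 1.3297 rad.
Bracket: H₀ sin φ sin δ + cos φ cos δ sin H₀ = 1.3297×0.85896×-0.14092 + 0.51204×0.99002×0.97107 = -0.160953 + 0.492264 = 0.331311.
Q̄ = (S₀/π) × [bracket] = (1114/π) × 0.331311 = 117.48 W/m².
— Configuration B (φ=-58.1°):
cos H₀ = −tan(-58.1°) tan(-8.101°) = -0.2287, H₀ = 1.8015 rad.
Bracket: H₀ sin φ sin δ + cos φ cos δ sin H₀ = 1.8015×-0.84897×-0.14092 + 0.52844×0.99002×0.97350 = 0.215526 + 0.509302 = 0.724828.
Q̄ = (S₀/π) × [bracket] = (1114/π) × 0.724828 = 257.02 W/m².
Ratio Q̄_A / Q̄_B = 117.48 / 257.02 = 0.4571.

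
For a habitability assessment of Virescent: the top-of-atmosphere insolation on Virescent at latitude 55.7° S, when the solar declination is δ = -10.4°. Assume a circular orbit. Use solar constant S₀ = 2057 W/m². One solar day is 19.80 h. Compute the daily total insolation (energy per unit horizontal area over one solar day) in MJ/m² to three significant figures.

cos H₀ = −tan(-55.7°) tan(-10.400°) = -0.2691, H₀ = 1.8432 rad.
Bracket: H₀ sin φ sin δ + cos φ cos δ sin H₀ = 1.8432×-0.82610×-0.18052 + 0.56353×0.98357×0.96313 = 0.274872 + 0.533835 = 0.808707.
Q̄ = (S₀/π) × [bracket] = (2057/π) × 0.808707 = 529.51 W/m².
Daily total = Q̄ × 19.80 h × 3600 s/h = 529.51 × 19.80 × 3600 / 10⁶ = 37.74 MJ/m².

37.7 MJ/m²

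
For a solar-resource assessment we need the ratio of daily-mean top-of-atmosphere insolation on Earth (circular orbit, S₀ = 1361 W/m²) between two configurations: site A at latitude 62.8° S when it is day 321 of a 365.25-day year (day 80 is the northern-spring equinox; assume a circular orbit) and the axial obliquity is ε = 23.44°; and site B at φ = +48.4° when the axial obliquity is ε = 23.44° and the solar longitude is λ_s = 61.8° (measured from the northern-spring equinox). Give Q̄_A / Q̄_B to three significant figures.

— Configuration A (φ=-62.8°):
Solar longitude: λ_s = 360° × (321 − 80)/365.25 = 237.536°.
sin δ = sin 23.44° × sin 237.536° = -0.33563, so δ = -19.611°.
cos H₀ = −tan(-62.8°) tan(-19.611°) = -0.6933, H₀ = 2.3368 rad.
Bracket: H₀ sin φ sin δ + cos φ cos δ sin H₀ = 2.3368×-0.88942×-0.33563 + 0.45710×0.94200×0.72068 = 0.697572 + 0.310316 = 1.007888.
Q̄ = (S₀/π) × [bracket] = (1361/π) × 1.007888 = 436.64 W/m².
— Configuration B (φ=+48.4°):
Solar declination: sin δ = sin ε · sin λ_s = sin 23.44° × sin 61.8° = 0.35057, so δ = +20.522°.
cos H₀ = −tan(+48.4°) tan(+20.522°) = -0.4216, H₀ = 2.0060 rad.
Bracket: H₀ sin φ sin δ + cos φ cos δ sin H₀ = 2.0060×0.74780×0.35057 + 0.66393×0.93654×0.90677 = 0.525885 + 0.563827 = 1.089712.
Q̄ = (S₀/π) × [bracket] = (1361/π) × 1.089712 = 472.08 W/m².
Ratio Q̄_A / Q̄_B = 436.64 / 472.08 = 0.9249.

Q̄_A / Q̄_B ≈ 0.925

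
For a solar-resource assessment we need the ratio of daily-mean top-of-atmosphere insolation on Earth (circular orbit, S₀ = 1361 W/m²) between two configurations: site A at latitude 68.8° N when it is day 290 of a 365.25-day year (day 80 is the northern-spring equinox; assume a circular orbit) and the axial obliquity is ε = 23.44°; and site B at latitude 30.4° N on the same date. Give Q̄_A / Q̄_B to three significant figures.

Q̄_A / Q̄_B ≈ 0.186

— Configuration A (φ=+68.8°):
Solar longitude: λ_s = 360° × (290 − 80)/365.25 = 206.982°.
sin δ = sin 23.44° × sin 206.982° = -0.18048, so δ = -10.398°.
cos H₀ = −tan(+68.8°) tan(-10.398°) = 0.4731, H₀ = 1.0780 rad.
Bracket: H₀ sin φ sin δ + cos φ cos δ sin H₀ = 1.0780×0.93232×-0.18048 + 0.36162×0.98358×0.88103 = -0.181390 + 0.313367 = 0.131977.
Q̄ = (S₀/π) × [bracket] = (1361/π) × 0.131977 = 57.175 W/m².
— Configuration B (φ=+30.4°):
cos H₀ = −tan(+30.4°) tan(-10.398°) = 0.1077, H₀ = 1.4629 rad.
Bracket: H₀ sin φ sin δ + cos φ cos δ sin H₀ = 1.4629×0.50603×-0.18048 + 0.86251×0.98358×0.99419 = -0.133604 + 0.843419 = 0.709815.
Q̄ = (S₀/π) × [bracket] = (1361/π) × 0.709815 = 307.51 W/m².
Ratio Q̄_A / Q̄_B = 57.175 / 307.51 = 0.1859.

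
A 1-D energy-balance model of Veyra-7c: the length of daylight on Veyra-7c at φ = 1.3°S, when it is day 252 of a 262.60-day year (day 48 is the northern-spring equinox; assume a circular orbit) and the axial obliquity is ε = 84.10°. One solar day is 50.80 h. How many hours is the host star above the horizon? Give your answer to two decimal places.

27.24 h

Solar longitude: λ_s = 360° × (252 − 48)/262.60 = 279.665°.
sin δ = sin 84.10° × sin 279.665° = -0.98058, so δ = -78.691°.
cos H₀ = −tan φ · tan δ = −tan(-1.3°) × tan(-78.691°) = -0.1135, so H₀ = 1.6845 rad = 96.52°.
Daylight = 2H₀/(2π) × 50.80 h = (1.6845/π) × 50.80 = 27.24 h.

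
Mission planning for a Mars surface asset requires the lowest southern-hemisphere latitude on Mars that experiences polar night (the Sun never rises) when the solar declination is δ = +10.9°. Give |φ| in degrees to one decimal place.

|φ| = 79.1°

Polar night requires cos H₀ = −tan φ tan δ ≥ 1, i.e. tan φ tan δ ≤ −1.
The boundary is |tan φ| · |tan δ| = 1, so |φ| = 90° − |δ| = 90° − 10.9° = 79.1° in the southern hemisphere.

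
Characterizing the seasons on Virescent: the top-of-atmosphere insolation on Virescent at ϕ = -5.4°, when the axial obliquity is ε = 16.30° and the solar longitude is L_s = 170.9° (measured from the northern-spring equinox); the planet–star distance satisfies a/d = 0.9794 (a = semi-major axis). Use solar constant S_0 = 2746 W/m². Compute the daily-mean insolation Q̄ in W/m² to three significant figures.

Q̄ ≈ 828 W/m²

Solar declination: sin δ = sin ε · sin L_s = sin 16.30° × sin 170.9° = 0.04439, so δ = +2.544°.
cos h₀ = −tan(-5.4°) tan(+2.544°) = 0.0042, h₀ = 1.5666 rad.
Bracket: h₀ sin ϕ sin δ + cos ϕ cos δ sin h₀ = 1.5666×-0.09411×0.04439 + 0.99556×0.99901×0.99999 = -0.006545 + 0.994564 = 0.988019.
Inverse-square distance factor (a/d)² = 0.9794² = 0.959224.
Q̄ = (S_0/π) × 0.959224 × [bracket] = (2746/π) × 0.959224 × 0.988019 = 828.4 W/m².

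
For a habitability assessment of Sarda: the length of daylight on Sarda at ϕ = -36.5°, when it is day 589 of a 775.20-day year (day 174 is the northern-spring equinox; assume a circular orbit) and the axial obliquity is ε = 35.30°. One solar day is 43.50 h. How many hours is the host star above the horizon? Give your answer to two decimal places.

23.07 h

Solar longitude: L_s = 360° × (589 − 174)/775.20 = 192.724°.
sin δ = sin 35.30° × sin 192.724° = -0.12728, so δ = -7.312°.
cos h₀ = −tan ϕ · tan δ = −tan(-36.5°) × tan(-7.312°) = -0.0950, so h₀ = 1.6659 rad = 95.45°.
Daylight = 2h₀/(2π) × 43.50 h = (1.6659/π) × 43.50 = 23.07 h.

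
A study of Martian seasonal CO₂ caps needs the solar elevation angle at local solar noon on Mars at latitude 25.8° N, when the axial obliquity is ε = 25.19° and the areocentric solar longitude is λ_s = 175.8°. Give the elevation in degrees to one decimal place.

66.0°

sin δ = sin 25.19° × sin 175.8° = 0.03117, so δ = +1.786°.
At local noon the hour angle is zero, so the zenith angle equals |φ − δ| = |+25.8° − (+1.786°)| = 24.014°.
Elevation = 90° − 24.014° = 66.0°.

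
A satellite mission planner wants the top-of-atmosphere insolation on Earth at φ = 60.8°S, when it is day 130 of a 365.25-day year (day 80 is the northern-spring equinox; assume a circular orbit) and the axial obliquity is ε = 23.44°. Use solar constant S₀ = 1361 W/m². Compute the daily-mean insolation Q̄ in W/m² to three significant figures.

Q̄ ≈ 55.6 W/m²

Solar longitude: λ_s = 360° × (130 − 80)/365.25 = 49.281°.
sin δ = sin 23.44° × sin 49.281° = 0.30149, so δ = +17.547°.
cos H₀ = −tan(-60.8°) tan(+17.547°) = 0.5658, H₀ = 0.9694 rad.
Bracket: H₀ sin φ sin δ + cos φ cos δ sin H₀ = 0.9694×-0.87292×0.30149 + 0.48786×0.95347×0.82455 = -0.255123 + 0.383548 = 0.128425.
Q̄ = (S₀/π) × [bracket] = (1361/π) × 0.128425 = 55.64 W/m².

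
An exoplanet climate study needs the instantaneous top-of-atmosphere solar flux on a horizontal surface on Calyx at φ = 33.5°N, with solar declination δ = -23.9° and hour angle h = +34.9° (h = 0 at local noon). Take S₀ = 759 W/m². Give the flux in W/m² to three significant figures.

305 W/m²

cos θ_z = sin φ sin δ + cos φ cos δ cos h = -0.223613 + 0.625270 = 0.401657.
Flux = S₀ · cos θ_z = 759 × 0.401657 = 304.9 W/m².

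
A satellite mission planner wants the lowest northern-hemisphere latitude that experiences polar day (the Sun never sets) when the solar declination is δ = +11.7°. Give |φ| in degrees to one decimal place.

|φ| = 78.3°

Polar day requires cos H₀ = −tan φ tan δ ≤ −1, i.e. tan φ tan δ ≥ 1.
The boundary is |tan φ| · |tan δ| = 1, so |φ| = 90° − |δ| = 90° − 11.7° = 78.3° in the northern hemisphere.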